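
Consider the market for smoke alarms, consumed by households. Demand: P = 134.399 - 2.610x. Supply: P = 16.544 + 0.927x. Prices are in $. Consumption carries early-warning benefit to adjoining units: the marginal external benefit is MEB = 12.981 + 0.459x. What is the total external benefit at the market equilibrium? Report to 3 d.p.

Market equilibrium (private): 16.544 + 0.927x = 134.399 - 2.610x → x_m = 33.3206.
Total external benefit = ∫₀^{x_m} (12.981 + 0.459x) dx = 12.981×33.3206 + ½×0.459×33.3206² = 687.3399.

$687.340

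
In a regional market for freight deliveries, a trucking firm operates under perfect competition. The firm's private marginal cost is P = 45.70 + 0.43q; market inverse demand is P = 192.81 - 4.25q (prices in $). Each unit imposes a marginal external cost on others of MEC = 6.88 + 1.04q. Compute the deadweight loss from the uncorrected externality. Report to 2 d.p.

DWL = $136.88

Market equilibrium (private): 45.70 + 0.43q = 192.81 - 4.25q → q_m = 31.4338.
Social marginal cost = private MC + MEC = 52.58 + 1.47q.
Set SMC = demand: 52.58 + 1.47q = 192.81 - 4.25q → q* = 24.5157.
The loss is the area between SMC and demand from q* to q_m; with linear curves that's a triangle of height MEC(q_m).
DWL = ½ × 6.9181 × 39.5711 = 136.8784.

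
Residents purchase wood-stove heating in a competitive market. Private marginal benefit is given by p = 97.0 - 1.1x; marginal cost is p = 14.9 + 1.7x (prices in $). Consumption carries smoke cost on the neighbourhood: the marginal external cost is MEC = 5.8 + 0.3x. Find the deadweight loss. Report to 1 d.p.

DWL = $34.4

Market equilibrium (private): 14.9 + 1.7x = 97.0 - 1.1x → x_m = 29.3214.
Social marginal benefit = demand − MEC = 91.2 - 1.4x.
Set SMB = MC: 91.2 - 1.4x = 14.9 + 1.7x → x* = 24.6129.
The loss is the area between SMB and MC from x* to x_m; with linear curves that's a triangle of height MEC(x_m).
DWL = ½ × 4.7085 × 14.5964 = 34.3636.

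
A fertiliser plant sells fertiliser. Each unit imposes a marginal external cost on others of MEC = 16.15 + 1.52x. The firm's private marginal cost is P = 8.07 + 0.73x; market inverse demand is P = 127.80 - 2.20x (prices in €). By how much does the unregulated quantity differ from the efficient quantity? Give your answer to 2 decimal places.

17.59 units

Market equilibrium (private): 8.07 + 0.73x = 127.80 - 2.20x → x_m = 40.8635.
Social marginal cost = private MC + MEC = 24.22 + 2.25x.
Set SMC = demand: 24.22 + 2.25x = 127.80 - 2.20x → x* = 23.2764.
Gap = |40.8635 − 23.2764| = 17.5871.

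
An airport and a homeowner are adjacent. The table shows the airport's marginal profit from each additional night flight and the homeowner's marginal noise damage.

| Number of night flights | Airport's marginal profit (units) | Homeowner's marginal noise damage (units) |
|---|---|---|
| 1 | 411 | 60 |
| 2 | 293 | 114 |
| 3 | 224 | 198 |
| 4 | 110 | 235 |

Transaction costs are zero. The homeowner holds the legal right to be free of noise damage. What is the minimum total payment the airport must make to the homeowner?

Efficient level: marginal profit ≥ marginal noise damage through level 3, so k* = 3.
With the homeowner holding the right, the airport must at least compensate total damage at k*: 60 + 114 + 198 = 372.

372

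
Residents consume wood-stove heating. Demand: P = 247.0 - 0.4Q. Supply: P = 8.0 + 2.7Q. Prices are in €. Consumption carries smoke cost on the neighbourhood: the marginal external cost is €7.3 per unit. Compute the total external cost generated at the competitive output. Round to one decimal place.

Market equilibrium (private): 8.0 + 2.7Q = 247.0 - 0.4Q → Q_m = 77.0968.
Total external cost = MEC × Q_m = 7.3 × 77.0968 = 562.8066.

€562.8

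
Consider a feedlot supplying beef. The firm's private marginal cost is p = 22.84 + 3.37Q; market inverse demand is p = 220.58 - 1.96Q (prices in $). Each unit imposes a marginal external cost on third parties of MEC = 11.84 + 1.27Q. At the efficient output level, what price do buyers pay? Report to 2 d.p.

Social marginal cost = private MC + MEC = 34.68 + 4.64Q.
Set SMC = demand: 34.68 + 4.64Q = 220.58 - 1.96Q → Q* = 28.1667.
Consumer price on the demand curve at Q*: 220.58 − 1.96×28.1667 = 165.3733.

P = $165.37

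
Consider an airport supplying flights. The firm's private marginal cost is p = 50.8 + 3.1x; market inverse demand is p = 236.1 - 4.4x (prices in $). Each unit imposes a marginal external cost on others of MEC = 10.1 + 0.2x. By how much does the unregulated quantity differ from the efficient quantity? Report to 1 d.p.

Market equilibrium (private): 50.8 + 3.1x = 236.1 - 4.4x → x_m = 24.7067.
Social marginal cost = private MC + MEC = 60.9 + 3.3x.
Set SMC = demand: 60.9 + 3.3x = 236.1 - 4.4x → x* = 22.7532.
Gap = |24.7067 − 22.7532| = 1.9535.

2.0 units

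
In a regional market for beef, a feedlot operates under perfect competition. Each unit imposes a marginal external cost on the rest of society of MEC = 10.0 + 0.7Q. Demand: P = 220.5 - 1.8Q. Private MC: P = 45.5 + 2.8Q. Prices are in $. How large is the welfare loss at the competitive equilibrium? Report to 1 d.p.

Market equilibrium (private): 45.5 + 2.8Q = 220.5 - 1.8Q → Q_m = 38.0435.
Social marginal cost = private MC + MEC = 55.5 + 3.5Q.
Set SMC = demand: 55.5 + 3.5Q = 220.5 - 1.8Q → Q* = 31.1321.
Between Q* and Q_m the wedge SMC − demand runs linearly from 0 to MEC(Q_m), so the loss is a triangle.
DWL = ½ × 6.9114 × 36.6304 = 126.5837.

DWL = $126.6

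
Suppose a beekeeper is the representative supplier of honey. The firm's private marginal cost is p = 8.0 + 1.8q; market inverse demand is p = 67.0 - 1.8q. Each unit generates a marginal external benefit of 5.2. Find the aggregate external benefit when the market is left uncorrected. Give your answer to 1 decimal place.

Market equilibrium (private): 8.0 + 1.8q = 67.0 - 1.8q → q_m = 16.3889.
Total external benefit = MEB × q_m = 5.2 × 16.3889 = 85.2223.

85.2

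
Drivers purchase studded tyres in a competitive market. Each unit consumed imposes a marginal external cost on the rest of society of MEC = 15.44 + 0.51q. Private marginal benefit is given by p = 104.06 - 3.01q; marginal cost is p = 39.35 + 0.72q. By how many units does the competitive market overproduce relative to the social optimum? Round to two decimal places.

5.73 units

Market equilibrium (private): 39.35 + 0.72q = 104.06 - 3.01q → q_m = 17.3485.
Social marginal benefit = demand − MEC = 88.62 - 3.52q.
Set SMB = MC: 88.62 - 3.52q = 39.35 + 0.72q → q* = 11.6203.
Gap = |17.3485 − 11.6203| = 5.7282.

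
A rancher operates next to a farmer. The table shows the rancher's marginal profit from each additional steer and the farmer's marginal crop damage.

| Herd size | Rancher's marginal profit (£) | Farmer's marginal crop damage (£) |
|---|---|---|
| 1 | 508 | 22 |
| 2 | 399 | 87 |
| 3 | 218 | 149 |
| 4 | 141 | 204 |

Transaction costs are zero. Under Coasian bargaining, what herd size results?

3

Bargaining reaches the level where marginal profit last exceeds marginal crop damage.
That holds through level 3 (218 ≥ 149) but not at 4 (141 < 204).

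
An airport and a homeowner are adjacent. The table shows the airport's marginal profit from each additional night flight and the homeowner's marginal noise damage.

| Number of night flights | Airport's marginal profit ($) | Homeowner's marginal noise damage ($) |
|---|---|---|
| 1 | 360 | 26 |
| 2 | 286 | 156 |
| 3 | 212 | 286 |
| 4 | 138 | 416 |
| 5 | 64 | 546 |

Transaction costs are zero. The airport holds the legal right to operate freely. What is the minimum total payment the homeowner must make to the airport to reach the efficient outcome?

$414

Left alone the airport would choose level 5 (marginal profit stays positive).
Efficient level: k* = 2 (marginal profit ≥ marginal noise damage through 2).
The homeowner must at least cover the airport's forgone profit from cutting 5→2: 212 + 138 + 64 = 414.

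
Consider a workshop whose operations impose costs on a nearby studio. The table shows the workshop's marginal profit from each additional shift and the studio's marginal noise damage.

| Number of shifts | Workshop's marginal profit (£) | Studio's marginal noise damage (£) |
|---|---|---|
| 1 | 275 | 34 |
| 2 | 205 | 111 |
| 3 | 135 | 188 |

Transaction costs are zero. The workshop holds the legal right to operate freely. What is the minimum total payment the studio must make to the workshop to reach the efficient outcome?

Left alone the workshop would choose level 3 (marginal profit stays positive).
Efficient level: k* = 2 (marginal profit ≥ marginal noise damage through 2).
The studio must at least cover the workshop's forgone profit from cutting 3→2: 135 = 135.

£135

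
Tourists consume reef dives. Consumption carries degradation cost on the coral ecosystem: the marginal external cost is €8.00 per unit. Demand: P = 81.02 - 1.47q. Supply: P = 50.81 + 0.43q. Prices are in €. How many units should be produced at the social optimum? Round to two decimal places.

Social marginal benefit = demand − MEC = 73.02 - 1.47q.
Set SMB = MC: 73.02 - 1.47q = 50.81 + 0.43q → q* = 11.6895.

q* = 11.69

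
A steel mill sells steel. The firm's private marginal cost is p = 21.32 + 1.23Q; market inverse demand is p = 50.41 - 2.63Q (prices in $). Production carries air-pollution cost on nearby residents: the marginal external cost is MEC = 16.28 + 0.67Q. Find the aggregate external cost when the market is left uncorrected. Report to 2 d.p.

Market equilibrium (private): 21.32 + 1.23Q = 50.41 - 2.63Q → Q_m = 7.5363.
Total external cost = ∫₀^{Q_m} (16.28 + 0.67Q) dQ = 16.28×7.5363 + ½×0.67×7.5363² = 141.7176.

$141.72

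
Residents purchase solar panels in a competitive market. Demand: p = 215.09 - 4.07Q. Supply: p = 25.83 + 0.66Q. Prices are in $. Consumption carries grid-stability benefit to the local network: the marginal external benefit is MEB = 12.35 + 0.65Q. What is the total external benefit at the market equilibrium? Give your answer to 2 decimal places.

$1014.49

Market equilibrium (private): 25.83 + 0.66Q = 215.09 - 4.07Q → Q_m = 40.0127.
Total external benefit = ∫₀^{Q_m} (12.35 + 0.65Q) dQ = 12.35×40.0127 + ½×0.65×40.0127² = 1014.4871.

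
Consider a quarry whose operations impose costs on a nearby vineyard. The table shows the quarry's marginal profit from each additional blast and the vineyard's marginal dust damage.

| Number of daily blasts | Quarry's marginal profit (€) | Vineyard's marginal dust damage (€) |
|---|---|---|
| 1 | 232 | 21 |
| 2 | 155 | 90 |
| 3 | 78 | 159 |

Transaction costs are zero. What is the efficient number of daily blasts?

Bargaining reaches the level where marginal profit last exceeds marginal dust damage.
That holds through level 2 (155 ≥ 90) but not at 3 (78 < 159).

2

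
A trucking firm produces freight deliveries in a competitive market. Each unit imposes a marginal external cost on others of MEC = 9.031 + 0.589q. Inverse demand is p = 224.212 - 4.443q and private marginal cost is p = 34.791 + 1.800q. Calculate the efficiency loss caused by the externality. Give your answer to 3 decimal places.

DWL = 52.965

Market equilibrium (private): 34.791 + 1.800q = 224.212 - 4.443q → q_m = 30.3413.
Social marginal cost = private MC + MEC = 43.822 + 2.389q.
Set SMC = demand: 43.822 + 2.389q = 224.212 - 4.443q → q* = 26.4037.
The welfare-loss triangle has base |q_m − q*| and height MEC(q_m) (the vertical gap between SMC and demand is zero at q* and MEC at q_m).
DWL = ½ × 3.9376 × 26.9021 = 52.9649.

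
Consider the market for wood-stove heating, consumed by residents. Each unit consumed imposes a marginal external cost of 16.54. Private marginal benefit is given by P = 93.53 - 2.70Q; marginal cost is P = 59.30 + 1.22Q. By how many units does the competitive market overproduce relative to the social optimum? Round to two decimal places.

4.22 units

Market equilibrium (private): 59.30 + 1.22Q = 93.53 - 2.70Q → Q_m = 8.7321.
Social marginal benefit = demand − MEC = 76.99 - 2.70Q.
Set SMB = MC: 76.99 - 2.70Q = 59.30 + 1.22Q → Q* = 4.5128.
Gap = |8.7321 − 4.5128| = 4.2193.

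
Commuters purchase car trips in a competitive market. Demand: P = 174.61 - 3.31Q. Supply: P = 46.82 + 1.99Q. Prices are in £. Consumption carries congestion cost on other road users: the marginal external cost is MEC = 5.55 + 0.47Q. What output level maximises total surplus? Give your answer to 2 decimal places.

Social marginal benefit = demand − MEC = 169.06 - 3.78Q.
Set SMB = MC: 169.06 - 3.78Q = 46.82 + 1.99Q → Q* = 21.1854.

Q* = 21.19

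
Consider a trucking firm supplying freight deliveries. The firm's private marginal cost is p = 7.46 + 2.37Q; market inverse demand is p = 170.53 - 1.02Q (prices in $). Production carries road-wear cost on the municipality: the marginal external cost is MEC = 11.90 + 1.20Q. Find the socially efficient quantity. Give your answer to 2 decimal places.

Q* = 32.93

Social marginal cost = private MC + MEC = 19.36 + 3.57Q.
Set SMC = demand: 19.36 + 3.57Q = 170.53 - 1.02Q → Q* = 32.9346.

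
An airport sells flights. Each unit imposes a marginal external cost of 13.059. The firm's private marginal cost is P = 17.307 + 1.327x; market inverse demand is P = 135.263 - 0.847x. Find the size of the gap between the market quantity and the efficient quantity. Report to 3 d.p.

Market equilibrium (private): 17.307 + 1.327x = 135.263 - 0.847x → x_m = 54.2576.
Social marginal cost = private MC + MEC = 30.366 + 1.327x.
Set SMC = demand: 30.366 + 1.327x = 135.263 - 0.847x → x* = 48.2507.
Gap = |54.2576 − 48.2507| = 6.0069.

6.007 units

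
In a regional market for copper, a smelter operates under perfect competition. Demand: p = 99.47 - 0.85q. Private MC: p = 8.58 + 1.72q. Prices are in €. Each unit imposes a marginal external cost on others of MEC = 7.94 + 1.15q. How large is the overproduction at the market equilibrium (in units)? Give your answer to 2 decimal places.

13.07 units

Market equilibrium (private): 8.58 + 1.72q = 99.47 - 0.85q → q_m = 35.3658.
Social marginal cost = private MC + MEC = 16.52 + 2.87q.
Set SMC = demand: 16.52 + 2.87q = 99.47 - 0.85q → q* = 22.2984.
Gap = |35.3658 − 22.2984| = 13.0674.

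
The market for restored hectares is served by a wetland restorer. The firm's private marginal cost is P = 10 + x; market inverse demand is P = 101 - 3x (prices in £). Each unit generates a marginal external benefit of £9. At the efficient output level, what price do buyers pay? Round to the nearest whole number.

Social marginal cost = private MC − MEB = 1 + x.
Set SMC = demand: 1 + x = 101 - 3x → x* = 25.0000.
Consumer price on the demand curve at x*: 101 − 3×25.0000 = 26.0000.

P = £26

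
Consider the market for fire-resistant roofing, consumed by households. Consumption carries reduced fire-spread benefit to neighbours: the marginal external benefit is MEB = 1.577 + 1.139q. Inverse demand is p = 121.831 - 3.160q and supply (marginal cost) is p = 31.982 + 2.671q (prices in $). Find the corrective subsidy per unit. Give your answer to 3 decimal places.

Social marginal benefit = demand + MEB = 123.408 - 2.021q.
Set SMB = MC: 123.408 - 2.021q = 31.982 + 2.671q → q* = 19.4855.
The Pigouvian subsidy equals MEB at q*: 1.577 + 1.139×19.4855 = 23.7710.

subsidy = $23.771 per unit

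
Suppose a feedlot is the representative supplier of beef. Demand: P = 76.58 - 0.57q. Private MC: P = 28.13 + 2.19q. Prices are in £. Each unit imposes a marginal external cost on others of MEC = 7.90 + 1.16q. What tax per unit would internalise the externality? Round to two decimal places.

Social marginal cost = private MC + MEC = 36.03 + 3.35q.
Set SMC = demand: 36.03 + 3.35q = 76.58 - 0.57q → q* = 10.3444.
The Pigouvian tax equals MEC at q*: 7.90 + 1.16×10.3444 = 19.8995.

tax = £19.90 per unit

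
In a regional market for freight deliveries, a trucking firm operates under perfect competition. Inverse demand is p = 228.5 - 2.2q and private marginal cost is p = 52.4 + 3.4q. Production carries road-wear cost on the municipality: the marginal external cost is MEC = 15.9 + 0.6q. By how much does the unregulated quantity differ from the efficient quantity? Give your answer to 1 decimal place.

Market equilibrium (private): 52.4 + 3.4q = 228.5 - 2.2q → q_m = 31.4464.
Social marginal cost = private MC + MEC = 68.3 + 4.0q.
Set SMC = demand: 68.3 + 4.0q = 228.5 - 2.2q → q* = 25.8387.
Gap = |31.4464 − 25.8387| = 5.6077.

5.6 units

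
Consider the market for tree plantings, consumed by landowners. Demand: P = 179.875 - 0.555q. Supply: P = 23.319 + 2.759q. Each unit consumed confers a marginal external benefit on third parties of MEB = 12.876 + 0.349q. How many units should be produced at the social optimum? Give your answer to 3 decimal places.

q* = 57.144

Social marginal benefit = demand + MEB = 192.751 - 0.206q.
Set SMB = MC: 192.751 - 0.206q = 23.319 + 2.759q → q* = 57.1440.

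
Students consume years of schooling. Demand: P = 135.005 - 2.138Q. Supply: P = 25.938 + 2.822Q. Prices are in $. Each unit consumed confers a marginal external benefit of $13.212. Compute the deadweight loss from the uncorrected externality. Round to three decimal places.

Market equilibrium (private): 25.938 + 2.822Q = 135.005 - 2.138Q → Q_m = 21.9893.
Social marginal benefit = demand + MEB = 148.217 - 2.138Q.
Set SMB = MC: 148.217 - 2.138Q = 25.938 + 2.822Q → Q* = 24.6530.
Height of the DWL triangle at Q_m is SMB(Q_m) − MC(Q_m) = MEB(Q_m) = 13.2120.
DWL = ½ × 2.6637 × 13.2120 = 17.5964.

DWL = $17.596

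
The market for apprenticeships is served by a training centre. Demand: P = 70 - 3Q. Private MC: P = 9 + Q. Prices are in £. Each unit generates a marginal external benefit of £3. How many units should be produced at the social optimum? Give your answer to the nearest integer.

Q* = 16

Social marginal cost = private MC − MEB = 6 + Q.
Set SMC = demand: 6 + Q = 70 - 3Q → Q* = 16.0000.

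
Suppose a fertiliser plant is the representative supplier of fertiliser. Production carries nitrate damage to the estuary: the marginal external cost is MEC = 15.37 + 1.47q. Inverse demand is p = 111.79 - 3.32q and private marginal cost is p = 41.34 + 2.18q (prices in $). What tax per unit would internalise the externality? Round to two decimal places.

tax = $26.99 per unit

Social marginal cost = private MC + MEC = 56.71 + 3.65q.
Set SMC = demand: 56.71 + 3.65q = 111.79 - 3.32q → q* = 7.9024.
The Pigouvian tax equals MEC at q*: 15.37 + 1.47×7.9024 = 26.9865.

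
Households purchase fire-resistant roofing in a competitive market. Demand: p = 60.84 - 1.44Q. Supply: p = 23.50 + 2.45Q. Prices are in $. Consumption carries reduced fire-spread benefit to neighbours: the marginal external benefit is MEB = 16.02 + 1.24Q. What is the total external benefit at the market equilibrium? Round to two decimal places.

Market equilibrium (private): 23.50 + 2.45Q = 60.84 - 1.44Q → Q_m = 9.5990.
Total external benefit = ∫₀^{Q_m} (16.02 + 1.24Q) dQ = 16.02×9.5990 + ½×1.24×9.5990² = 210.9033.

$210.90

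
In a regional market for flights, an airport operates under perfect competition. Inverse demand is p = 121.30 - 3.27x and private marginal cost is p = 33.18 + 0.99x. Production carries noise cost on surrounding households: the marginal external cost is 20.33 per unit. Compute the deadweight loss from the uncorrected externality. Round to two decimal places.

Market equilibrium (private): 33.18 + 0.99x = 121.30 - 3.27x → x_m = 20.6854.
Social marginal cost = private MC + MEC = 53.51 + 0.99x.
Set SMC = demand: 53.51 + 0.99x = 121.30 - 3.27x → x* = 15.9131.
The welfare-loss triangle has base |x_m − x*| and height MEC(x_m) (the vertical gap between SMC and demand is zero at x* and MEC at x_m).
DWL = ½ × 4.7723 × 20.3300 = 48.5104.

DWL = 48.51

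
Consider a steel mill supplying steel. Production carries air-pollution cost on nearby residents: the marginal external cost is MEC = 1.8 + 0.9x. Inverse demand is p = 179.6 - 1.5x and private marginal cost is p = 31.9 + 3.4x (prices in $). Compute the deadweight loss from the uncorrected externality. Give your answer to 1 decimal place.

DWL = $72.1

Market equilibrium (private): 31.9 + 3.4x = 179.6 - 1.5x → x_m = 30.1429.
Social marginal cost = private MC + MEC = 33.7 + 4.3x.
Set SMC = demand: 33.7 + 4.3x = 179.6 - 1.5x → x* = 25.1552.
Height of the DWL triangle at x_m is SMC(x_m) − demand(x_m) = MEC(x_m) = 28.9286.
DWL = ½ × 4.9877 × 28.9286 = 72.1436.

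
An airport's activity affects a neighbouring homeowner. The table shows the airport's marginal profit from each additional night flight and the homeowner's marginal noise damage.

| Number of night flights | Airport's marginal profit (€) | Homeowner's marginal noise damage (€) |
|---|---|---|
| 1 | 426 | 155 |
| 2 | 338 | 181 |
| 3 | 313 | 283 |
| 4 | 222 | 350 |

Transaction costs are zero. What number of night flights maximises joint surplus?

3

Bargaining reaches the level where marginal profit last exceeds marginal noise damage.
That holds through level 3 (313 ≥ 283) but not at 4 (222 < 350).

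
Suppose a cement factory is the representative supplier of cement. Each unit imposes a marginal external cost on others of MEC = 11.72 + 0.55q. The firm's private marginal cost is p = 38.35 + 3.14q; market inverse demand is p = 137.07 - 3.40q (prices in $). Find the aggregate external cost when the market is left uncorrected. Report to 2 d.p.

Market equilibrium (private): 38.35 + 3.14q = 137.07 - 3.40q → q_m = 15.0948.
Total external cost = ∫₀^{q_m} (11.72 + 0.55q) dq = 11.72×15.0948 + ½×0.55×15.0948² = 239.5706.

$239.57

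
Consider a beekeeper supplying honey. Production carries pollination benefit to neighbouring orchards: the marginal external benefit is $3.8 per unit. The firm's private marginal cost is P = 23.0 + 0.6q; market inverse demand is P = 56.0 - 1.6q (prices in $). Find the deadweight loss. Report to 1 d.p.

Market equilibrium (private): 23.0 + 0.6q = 56.0 - 1.6q → q_m = 15.0000.
Social marginal cost = private MC − MEB = 19.2 + 0.6q.
Set SMC = demand: 19.2 + 0.6q = 56.0 - 1.6q → q* = 16.7273.
The welfare-loss triangle has base |q_m − q*| and height MEB(q_m) (the vertical gap between SMC and demand is zero at q* and MEB at q_m).
DWL = ½ × 1.7273 × 3.8000 = 3.2819.

DWL = $3.3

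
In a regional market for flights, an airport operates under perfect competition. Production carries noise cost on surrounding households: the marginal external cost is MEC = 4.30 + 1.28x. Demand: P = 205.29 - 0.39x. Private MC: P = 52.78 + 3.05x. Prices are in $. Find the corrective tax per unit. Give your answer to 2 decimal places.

Social marginal cost = private MC + MEC = 57.08 + 4.33x.
Set SMC = demand: 57.08 + 4.33x = 205.29 - 0.39x → x* = 31.4004.
The Pigouvian tax equals MEC at x*: 4.30 + 1.28×31.4004 = 44.4925.

tax = $44.49 per unit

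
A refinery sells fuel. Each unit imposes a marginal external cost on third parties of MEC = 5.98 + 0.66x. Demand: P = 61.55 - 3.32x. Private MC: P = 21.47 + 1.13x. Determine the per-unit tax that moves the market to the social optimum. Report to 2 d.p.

Social marginal cost = private MC + MEC = 27.45 + 1.79x.
Set SMC = demand: 27.45 + 1.79x = 61.55 - 3.32x → x* = 6.6732.
The Pigouvian tax equals MEC at x*: 5.98 + 0.66×6.6732 = 10.3843.

tax = 10.38 per unit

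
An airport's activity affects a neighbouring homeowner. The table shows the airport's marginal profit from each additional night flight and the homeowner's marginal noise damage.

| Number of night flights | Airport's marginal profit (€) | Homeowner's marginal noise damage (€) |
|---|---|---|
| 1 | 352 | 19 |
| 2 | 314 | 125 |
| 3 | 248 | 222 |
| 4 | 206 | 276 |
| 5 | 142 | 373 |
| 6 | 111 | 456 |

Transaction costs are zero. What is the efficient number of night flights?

Bargaining reaches the level where marginal profit last exceeds marginal noise damage.
That holds through level 3 (248 ≥ 222) but not at 4 (206 < 276).

3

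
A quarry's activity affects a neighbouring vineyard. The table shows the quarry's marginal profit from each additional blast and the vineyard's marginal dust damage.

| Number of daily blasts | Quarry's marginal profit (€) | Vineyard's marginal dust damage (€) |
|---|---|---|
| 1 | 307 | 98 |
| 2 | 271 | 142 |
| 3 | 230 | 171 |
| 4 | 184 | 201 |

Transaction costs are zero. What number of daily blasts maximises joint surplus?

Bargaining reaches the level where marginal profit last exceeds marginal dust damage.
That holds through level 3 (230 ≥ 171) but not at 4 (184 < 201).

3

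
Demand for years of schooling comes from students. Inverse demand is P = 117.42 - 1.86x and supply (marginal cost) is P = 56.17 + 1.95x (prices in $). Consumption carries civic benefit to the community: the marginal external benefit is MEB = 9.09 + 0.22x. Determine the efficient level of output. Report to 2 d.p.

x* = 19.59

Social marginal benefit = demand + MEB = 126.51 - 1.64x.
Set SMB = MC: 126.51 - 1.64x = 56.17 + 1.95x → x* = 19.5933.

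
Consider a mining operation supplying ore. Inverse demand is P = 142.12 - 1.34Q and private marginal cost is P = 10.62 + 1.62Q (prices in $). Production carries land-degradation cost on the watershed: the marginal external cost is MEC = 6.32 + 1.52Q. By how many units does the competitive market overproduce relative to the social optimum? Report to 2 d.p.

Market equilibrium (private): 10.62 + 1.62Q = 142.12 - 1.34Q → Q_m = 44.4257.
Social marginal cost = private MC + MEC = 16.94 + 3.14Q.
Set SMC = demand: 16.94 + 3.14Q = 142.12 - 1.34Q → Q* = 27.9420.
Gap = |44.4257 − 27.9420| = 16.4837.

16.48 units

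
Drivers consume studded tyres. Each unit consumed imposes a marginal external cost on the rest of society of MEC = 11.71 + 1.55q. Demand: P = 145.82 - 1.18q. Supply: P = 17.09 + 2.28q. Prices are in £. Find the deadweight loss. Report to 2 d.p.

Market equilibrium (private): 17.09 + 2.28q = 145.82 - 1.18q → q_m = 37.2052.
Social marginal benefit = demand − MEC = 134.11 - 2.73q.
Set SMB = MC: 134.11 - 2.73q = 17.09 + 2.28q → q* = 23.3573.
Height of the DWL triangle at q_m is MC(q_m) − SMB(q_m) = MEC(q_m) = 69.3781.
DWL = ½ × 13.8479 × 69.3781 = 480.3705.

DWL = £480.37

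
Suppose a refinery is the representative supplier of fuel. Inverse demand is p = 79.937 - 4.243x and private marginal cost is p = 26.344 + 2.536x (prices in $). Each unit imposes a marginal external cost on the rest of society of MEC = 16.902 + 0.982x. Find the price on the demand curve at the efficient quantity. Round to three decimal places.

P = $59.878

Social marginal cost = private MC + MEC = 43.246 + 3.518x.
Set SMC = demand: 43.246 + 3.518x = 79.937 - 4.243x → x* = 4.7276.
Consumer price on the demand curve at x*: 79.937 − 4.243×4.7276 = 59.8778.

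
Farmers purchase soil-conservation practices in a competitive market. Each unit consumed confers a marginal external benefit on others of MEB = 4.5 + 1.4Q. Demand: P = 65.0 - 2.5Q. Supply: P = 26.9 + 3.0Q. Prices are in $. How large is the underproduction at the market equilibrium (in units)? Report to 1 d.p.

Market equilibrium (private): 26.9 + 3.0Q = 65.0 - 2.5Q → Q_m = 6.9273.
Social marginal benefit = demand + MEB = 69.5 - 1.1Q.
Set SMB = MC: 69.5 - 1.1Q = 26.9 + 3.0Q → Q* = 10.3902.
Gap = |6.9273 − 10.3902| = 3.4629.

3.5 units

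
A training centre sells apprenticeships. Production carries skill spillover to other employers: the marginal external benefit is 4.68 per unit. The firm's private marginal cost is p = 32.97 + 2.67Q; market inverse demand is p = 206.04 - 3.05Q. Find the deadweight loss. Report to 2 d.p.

Market equilibrium (private): 32.97 + 2.67Q = 206.04 - 3.05Q → Q_m = 30.2570.
Social marginal cost = private MC − MEB = 28.29 + 2.67Q.
Set SMC = demand: 28.29 + 2.67Q = 206.04 - 3.05Q → Q* = 31.0752.
Between Q* and Q_m the wedge demand − SMC runs linearly from 0 to MEB(Q_m), so the loss is a triangle.
DWL = ½ × 0.8182 × 4.6800 = 1.9146.

DWL = 1.91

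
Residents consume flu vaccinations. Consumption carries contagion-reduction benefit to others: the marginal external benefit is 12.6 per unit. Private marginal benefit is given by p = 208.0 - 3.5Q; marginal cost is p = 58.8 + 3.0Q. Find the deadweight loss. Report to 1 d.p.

DWL = 12.2

Market equilibrium (private): 58.8 + 3.0Q = 208.0 - 3.5Q → Q_m = 22.9538.
Social marginal benefit = demand + MEB = 220.6 - 3.5Q.
Set SMB = MC: 220.6 - 3.5Q = 58.8 + 3.0Q → Q* = 24.8923.
Height of the DWL triangle at Q_m is SMB(Q_m) − MC(Q_m) = MEB(Q_m) = 12.6000.
DWL = ½ × 1.9385 × 12.6000 = 12.2126.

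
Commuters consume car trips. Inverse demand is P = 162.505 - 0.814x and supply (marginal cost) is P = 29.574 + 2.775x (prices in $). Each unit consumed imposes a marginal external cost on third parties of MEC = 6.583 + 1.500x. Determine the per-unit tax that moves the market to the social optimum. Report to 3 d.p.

tax = $43.825 per unit

Social marginal benefit = demand − MEC = 155.922 - 2.314x.
Set SMB = MC: 155.922 - 2.314x = 29.574 + 2.775x → x* = 24.8277.
The Pigouvian tax equals MEC at x*: 6.583 + 1.500×24.8277 = 43.8246.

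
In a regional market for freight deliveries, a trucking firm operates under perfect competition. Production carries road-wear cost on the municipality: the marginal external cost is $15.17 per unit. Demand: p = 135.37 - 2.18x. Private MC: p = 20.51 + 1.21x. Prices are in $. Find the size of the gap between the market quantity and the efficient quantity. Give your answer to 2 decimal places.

Market equilibrium (private): 20.51 + 1.21x = 135.37 - 2.18x → x_m = 33.8820.
Social marginal cost = private MC + MEC = 35.68 + 1.21x.
Set SMC = demand: 35.68 + 1.21x = 135.37 - 2.18x → x* = 29.4071.
Gap = |33.8820 − 29.4071| = 4.4749.

4.47 units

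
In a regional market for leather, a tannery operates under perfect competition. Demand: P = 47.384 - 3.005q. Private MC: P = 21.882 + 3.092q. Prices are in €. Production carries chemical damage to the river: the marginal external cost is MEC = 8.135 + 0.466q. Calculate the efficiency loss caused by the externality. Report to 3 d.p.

DWL = €7.747

Market equilibrium (private): 21.882 + 3.092q = 47.384 - 3.005q → q_m = 4.1827.
Social marginal cost = private MC + MEC = 30.017 + 3.558q.
Set SMC = demand: 30.017 + 3.558q = 47.384 - 3.005q → q* = 2.6462.
The welfare-loss triangle has base |q_m − q*| and height MEC(q_m) (the vertical gap between SMC and demand is zero at q* and MEC at q_m).
DWL = ½ × 1.5365 × 10.0841 = 7.7471.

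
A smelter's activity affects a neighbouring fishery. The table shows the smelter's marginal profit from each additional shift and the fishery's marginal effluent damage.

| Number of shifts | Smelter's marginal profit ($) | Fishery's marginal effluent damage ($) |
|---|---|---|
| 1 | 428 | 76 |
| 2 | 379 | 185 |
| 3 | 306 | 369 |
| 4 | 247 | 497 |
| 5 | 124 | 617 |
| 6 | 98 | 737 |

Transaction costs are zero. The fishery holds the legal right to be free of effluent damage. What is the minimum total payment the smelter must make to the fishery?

$261

Efficient level: marginal profit ≥ marginal effluent damage through level 2, so k* = 2.
With the fishery holding the right, the smelter must at least compensate total damage at k*: 76 + 185 = 261.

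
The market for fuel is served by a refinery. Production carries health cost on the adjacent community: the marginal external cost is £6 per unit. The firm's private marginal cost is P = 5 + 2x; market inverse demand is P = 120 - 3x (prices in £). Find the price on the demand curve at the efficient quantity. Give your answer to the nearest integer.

P = £55

Social marginal cost = private MC + MEC = 11 + 2x.
Set SMC = demand: 11 + 2x = 120 - 3x → x* = 21.8000.
Consumer price on the demand curve at x*: 120 − 3×21.8000 = 54.6000.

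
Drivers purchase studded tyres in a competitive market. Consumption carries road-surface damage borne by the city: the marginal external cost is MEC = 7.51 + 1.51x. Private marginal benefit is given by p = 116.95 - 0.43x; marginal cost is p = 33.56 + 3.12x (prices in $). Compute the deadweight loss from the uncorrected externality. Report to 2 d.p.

Market equilibrium (private): 33.56 + 3.12x = 116.95 - 0.43x → x_m = 23.4901.
Social marginal benefit = demand − MEC = 109.44 - 1.94x.
Set SMB = MC: 109.44 - 1.94x = 33.56 + 3.12x → x* = 14.9960.
Height of the DWL triangle at x_m is MC(x_m) − SMB(x_m) = MEC(x_m) = 42.9801.
DWL = ½ × 8.4941 × 42.9801 = 182.5386.

DWL = $182.54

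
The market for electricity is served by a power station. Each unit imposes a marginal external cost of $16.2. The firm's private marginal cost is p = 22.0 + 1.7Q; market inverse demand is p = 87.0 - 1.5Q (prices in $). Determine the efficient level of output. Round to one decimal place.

Social marginal cost = private MC + MEC = 38.2 + 1.7Q.
Set SMC = demand: 38.2 + 1.7Q = 87.0 - 1.5Q → Q* = 15.2500.

Q* = 15.3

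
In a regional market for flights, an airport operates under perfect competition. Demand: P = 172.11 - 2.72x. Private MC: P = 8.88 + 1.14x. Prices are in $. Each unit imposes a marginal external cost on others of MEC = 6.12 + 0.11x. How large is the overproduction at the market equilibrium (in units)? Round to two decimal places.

Market equilibrium (private): 8.88 + 1.14x = 172.11 - 2.72x → x_m = 42.2876.
Social marginal cost = private MC + MEC = 15.00 + 1.25x.
Set SMC = demand: 15.00 + 1.25x = 172.11 - 2.72x → x* = 39.5743.
Gap = |42.2876 − 39.5743| = 2.7133.

2.71 units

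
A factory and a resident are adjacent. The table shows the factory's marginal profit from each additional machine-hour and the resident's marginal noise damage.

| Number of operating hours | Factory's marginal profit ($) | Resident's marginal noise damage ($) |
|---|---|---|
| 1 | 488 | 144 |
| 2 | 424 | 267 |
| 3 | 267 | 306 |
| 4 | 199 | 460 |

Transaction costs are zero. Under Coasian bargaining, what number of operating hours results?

Bargaining reaches the level where marginal profit last exceeds marginal noise damage.
That holds through level 2 (424 ≥ 267) but not at 3 (267 < 306).

2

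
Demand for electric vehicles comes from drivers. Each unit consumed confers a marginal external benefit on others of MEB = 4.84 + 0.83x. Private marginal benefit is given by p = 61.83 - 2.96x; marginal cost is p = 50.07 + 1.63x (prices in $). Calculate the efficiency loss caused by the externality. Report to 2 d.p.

Market equilibrium (private): 50.07 + 1.63x = 61.83 - 2.96x → x_m = 2.5621.
Social marginal benefit = demand + MEB = 66.67 - 2.13x.
Set SMB = MC: 66.67 - 2.13x = 50.07 + 1.63x → x* = 4.4149.
Height of the DWL triangle at x_m is SMB(x_m) − MC(x_m) = MEB(x_m) = 6.9665.
DWL = ½ × 1.8528 × 6.9665 = 6.4538.

DWL = $6.45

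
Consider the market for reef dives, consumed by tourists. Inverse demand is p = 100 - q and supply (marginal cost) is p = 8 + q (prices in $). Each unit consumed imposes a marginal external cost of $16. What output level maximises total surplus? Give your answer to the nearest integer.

Social marginal benefit = demand − MEC = 84 - q.
Set SMB = MC: 84 - q = 8 + q → q* = 38.0000.

q* = 38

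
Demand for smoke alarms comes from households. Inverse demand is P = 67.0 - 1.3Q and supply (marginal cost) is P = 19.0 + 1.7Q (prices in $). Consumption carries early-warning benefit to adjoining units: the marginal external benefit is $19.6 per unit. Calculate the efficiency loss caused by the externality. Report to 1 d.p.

Market equilibrium (private): 19.0 + 1.7Q = 67.0 - 1.3Q → Q_m = 16.0000.
Social marginal benefit = demand + MEB = 86.6 - 1.3Q.
Set SMB = MC: 86.6 - 1.3Q = 19.0 + 1.7Q → Q* = 22.5333.
The welfare-loss triangle has base |Q_m − Q*| and height MEB(Q_m) (the vertical gap between SMB and MC is zero at Q* and MEB at Q_m).
DWL = ½ × 6.5333 × 19.6000 = 64.0263.

DWL = $64.0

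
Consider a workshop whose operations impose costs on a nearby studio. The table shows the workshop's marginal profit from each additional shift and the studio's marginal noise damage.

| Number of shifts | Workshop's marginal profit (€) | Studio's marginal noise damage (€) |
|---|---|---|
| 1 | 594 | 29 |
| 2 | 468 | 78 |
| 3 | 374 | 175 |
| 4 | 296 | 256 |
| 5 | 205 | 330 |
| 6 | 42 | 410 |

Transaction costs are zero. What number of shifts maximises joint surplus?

Bargaining reaches the level where marginal profit last exceeds marginal noise damage.
That holds through level 4 (296 ≥ 256) but not at 5 (205 < 330).

4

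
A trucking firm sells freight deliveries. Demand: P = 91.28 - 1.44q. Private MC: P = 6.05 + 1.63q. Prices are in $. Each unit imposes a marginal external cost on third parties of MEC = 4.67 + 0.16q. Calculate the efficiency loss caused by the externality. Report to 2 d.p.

DWL = $12.85

Market equilibrium (private): 6.05 + 1.63q = 91.28 - 1.44q → q_m = 27.7622.
Social marginal cost = private MC + MEC = 10.72 + 1.79q.
Set SMC = demand: 10.72 + 1.79q = 91.28 - 1.44q → q* = 24.9412.
The welfare-loss triangle has base |q_m − q*| and height MEC(q_m) (the vertical gap between SMC and demand is zero at q* and MEC at q_m).
DWL = ½ × 2.8210 × 9.1120 = 12.8525.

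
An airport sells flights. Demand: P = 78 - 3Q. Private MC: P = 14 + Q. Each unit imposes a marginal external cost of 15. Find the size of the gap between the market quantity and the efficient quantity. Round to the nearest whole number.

4 units

Market equilibrium (private): 14 + Q = 78 - 3Q → Q_m = 16.0000.
Social marginal cost = private MC + MEC = 29 + Q.
Set SMC = demand: 29 + Q = 78 - 3Q → Q* = 12.2500.
Gap = |16.0000 − 12.2500| = 3.7500.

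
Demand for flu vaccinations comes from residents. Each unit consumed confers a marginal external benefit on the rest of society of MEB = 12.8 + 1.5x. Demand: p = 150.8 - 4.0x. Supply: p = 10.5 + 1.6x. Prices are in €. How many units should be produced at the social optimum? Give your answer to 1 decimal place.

x* = 37.3

Social marginal benefit = demand + MEB = 163.6 - 2.5x.
Set SMB = MC: 163.6 - 2.5x = 10.5 + 1.6x → x* = 37.3415.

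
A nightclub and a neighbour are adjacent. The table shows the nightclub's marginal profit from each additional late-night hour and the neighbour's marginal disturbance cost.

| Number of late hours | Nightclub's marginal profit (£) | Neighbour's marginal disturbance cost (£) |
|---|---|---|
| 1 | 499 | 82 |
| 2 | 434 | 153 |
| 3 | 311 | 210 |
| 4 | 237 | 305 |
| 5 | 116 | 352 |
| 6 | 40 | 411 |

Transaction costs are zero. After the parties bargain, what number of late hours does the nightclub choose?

Bargaining reaches the level where marginal profit last exceeds marginal disturbance cost.
That holds through level 3 (311 ≥ 210) but not at 4 (237 < 305).

3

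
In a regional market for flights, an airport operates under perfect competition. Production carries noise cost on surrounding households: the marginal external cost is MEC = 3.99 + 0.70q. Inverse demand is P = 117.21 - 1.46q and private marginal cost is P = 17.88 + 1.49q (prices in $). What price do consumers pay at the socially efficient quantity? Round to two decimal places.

Social marginal cost = private MC + MEC = 21.87 + 2.19q.
Set SMC = demand: 21.87 + 2.19q = 117.21 - 1.46q → q* = 26.1205.
Consumer price on the demand curve at q*: 117.21 − 1.46×26.1205 = 79.0741.

P = $79.07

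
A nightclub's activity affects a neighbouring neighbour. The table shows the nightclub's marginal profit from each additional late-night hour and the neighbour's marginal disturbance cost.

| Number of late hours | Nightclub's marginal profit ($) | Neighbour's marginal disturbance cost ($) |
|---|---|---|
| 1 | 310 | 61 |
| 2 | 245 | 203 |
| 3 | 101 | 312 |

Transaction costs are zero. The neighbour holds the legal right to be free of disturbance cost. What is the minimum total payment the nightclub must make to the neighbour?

$264

Efficient level: marginal profit ≥ marginal disturbance cost through level 2, so k* = 2.
With the neighbour holding the right, the nightclub must at least compensate total damage at k*: 61 + 203 = 264.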